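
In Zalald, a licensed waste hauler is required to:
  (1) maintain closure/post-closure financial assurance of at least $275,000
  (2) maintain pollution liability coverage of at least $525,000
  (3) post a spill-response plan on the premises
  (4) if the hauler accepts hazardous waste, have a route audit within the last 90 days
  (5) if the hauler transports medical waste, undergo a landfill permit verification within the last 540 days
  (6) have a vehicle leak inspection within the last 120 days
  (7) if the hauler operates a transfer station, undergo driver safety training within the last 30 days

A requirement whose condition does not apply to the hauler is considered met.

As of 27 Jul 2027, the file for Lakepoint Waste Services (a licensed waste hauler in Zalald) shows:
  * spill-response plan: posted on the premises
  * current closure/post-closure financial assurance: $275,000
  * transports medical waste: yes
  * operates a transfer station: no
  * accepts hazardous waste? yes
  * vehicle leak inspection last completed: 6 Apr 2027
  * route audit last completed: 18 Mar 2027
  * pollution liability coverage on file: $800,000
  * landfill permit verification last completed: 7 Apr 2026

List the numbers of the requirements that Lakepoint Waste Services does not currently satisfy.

4

1. closure/post-closure financial assurance $275,000 ≥ $275,000 → met
2. pollution liability coverage $800,000 ≥ $525,000 → met
3. spill-response plan present → met
4. condition 'accepts hazardous waste' holds; route audit 131 days ago vs limit 90 → not met
5. condition 'transports medical waste' holds; landfill permit verification 476 days ago vs limit 540 → met
6. vehicle leak inspection 112 days ago vs limit 120 → met
7. condition 'operates a transfer station' does not hold → requirement n/a → met
Not met: 4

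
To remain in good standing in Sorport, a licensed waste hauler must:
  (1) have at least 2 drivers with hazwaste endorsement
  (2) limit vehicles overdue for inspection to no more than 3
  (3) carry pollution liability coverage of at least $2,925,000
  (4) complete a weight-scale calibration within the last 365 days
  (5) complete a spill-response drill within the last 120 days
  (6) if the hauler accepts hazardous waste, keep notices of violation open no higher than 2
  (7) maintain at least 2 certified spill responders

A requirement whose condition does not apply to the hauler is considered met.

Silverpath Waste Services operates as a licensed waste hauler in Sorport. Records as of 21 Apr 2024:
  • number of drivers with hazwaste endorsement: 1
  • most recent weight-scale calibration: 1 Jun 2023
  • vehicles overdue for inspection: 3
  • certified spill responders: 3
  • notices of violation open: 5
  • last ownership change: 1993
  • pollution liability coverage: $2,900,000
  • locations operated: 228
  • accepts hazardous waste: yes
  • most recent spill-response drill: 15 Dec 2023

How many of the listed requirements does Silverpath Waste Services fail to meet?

1. drivers with hazwaste endorsement 1 < 2 → not met
2. vehicles overdue for inspection 3 ≤ 3 → met
3. pollution liability coverage $2,900,000 < $2,925,000 → not met
4. weight-scale calibration 325 days ago vs limit 365 → met
5. spill-response drill 128 days ago vs limit 120 → not met
6. condition 'accepts hazardous waste' holds; notices of violation open 5 > 2 → not met
7. certified spill responders 3 ≥ 2 → met
Not met: 4 of 7

4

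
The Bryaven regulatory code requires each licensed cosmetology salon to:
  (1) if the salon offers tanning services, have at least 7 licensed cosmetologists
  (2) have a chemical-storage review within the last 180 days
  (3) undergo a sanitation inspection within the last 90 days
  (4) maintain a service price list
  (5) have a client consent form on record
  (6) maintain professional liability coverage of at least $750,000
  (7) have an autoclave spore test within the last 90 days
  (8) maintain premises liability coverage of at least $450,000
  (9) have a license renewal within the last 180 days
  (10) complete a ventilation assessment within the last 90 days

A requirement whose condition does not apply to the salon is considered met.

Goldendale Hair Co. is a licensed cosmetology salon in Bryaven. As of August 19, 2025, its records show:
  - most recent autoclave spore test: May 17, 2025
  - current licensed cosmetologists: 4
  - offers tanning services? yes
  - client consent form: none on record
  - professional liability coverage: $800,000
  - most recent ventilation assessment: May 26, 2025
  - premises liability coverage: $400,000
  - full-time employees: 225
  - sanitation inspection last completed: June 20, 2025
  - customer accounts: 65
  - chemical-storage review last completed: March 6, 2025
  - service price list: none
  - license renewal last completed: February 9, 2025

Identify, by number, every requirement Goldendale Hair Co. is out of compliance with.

1. condition 'offers tanning services' holds; licensed cosmetologists 4 < 7 → not met
2. chemical-storage review 166 days ago vs limit 180 → met
3. sanitation inspection 60 days ago vs limit 90 → met
4. service price list absent → not met
5. client consent form absent → not met
6. professional liability coverage $800,000 ≥ $750,000 → met
7. autoclave spore test 94 days ago vs limit 90 → not met
8. premises liability coverage $400,000 < $450,000 → not met
9. license renewal 191 days ago vs limit 180 → not met
10. ventilation assessment 85 days ago vs limit 90 → met
Not met: 1, 4, 5, 7, 8, 9

1, 4, 5, 7, 8, 9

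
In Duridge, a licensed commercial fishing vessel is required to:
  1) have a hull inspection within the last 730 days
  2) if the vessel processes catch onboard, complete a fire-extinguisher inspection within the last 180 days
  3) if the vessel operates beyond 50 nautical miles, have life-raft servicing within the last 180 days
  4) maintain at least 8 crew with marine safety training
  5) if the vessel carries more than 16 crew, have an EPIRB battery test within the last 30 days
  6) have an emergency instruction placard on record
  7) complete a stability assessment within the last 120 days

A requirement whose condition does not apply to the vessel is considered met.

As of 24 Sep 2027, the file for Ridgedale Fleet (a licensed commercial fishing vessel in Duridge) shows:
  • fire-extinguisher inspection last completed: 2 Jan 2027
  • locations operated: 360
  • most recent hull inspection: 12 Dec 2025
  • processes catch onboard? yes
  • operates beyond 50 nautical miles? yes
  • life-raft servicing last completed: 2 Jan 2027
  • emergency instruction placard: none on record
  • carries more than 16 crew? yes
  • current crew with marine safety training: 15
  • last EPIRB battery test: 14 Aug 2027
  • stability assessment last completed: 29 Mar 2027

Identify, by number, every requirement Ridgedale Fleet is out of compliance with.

2, 3, 5, 6, 7

1. hull inspection 651 days ago vs limit 730 → met
2. condition 'processes catch onboard' holds; fire-extinguisher inspection 265 days ago vs limit 180 → not met
3. condition 'operates beyond 50 nautical miles' holds; life-raft servicing 265 days ago vs limit 180 → not met
4. crew with marine safety training 15 ≥ 8 → met
5. condition 'carries more than 16 crew' holds; EPIRB battery test 41 days ago vs limit 30 → not met
6. emergency instruction placard absent → not met
7. stability assessment 179 days ago vs limit 120 → not met
Not met: 2, 3, 5, 6, 7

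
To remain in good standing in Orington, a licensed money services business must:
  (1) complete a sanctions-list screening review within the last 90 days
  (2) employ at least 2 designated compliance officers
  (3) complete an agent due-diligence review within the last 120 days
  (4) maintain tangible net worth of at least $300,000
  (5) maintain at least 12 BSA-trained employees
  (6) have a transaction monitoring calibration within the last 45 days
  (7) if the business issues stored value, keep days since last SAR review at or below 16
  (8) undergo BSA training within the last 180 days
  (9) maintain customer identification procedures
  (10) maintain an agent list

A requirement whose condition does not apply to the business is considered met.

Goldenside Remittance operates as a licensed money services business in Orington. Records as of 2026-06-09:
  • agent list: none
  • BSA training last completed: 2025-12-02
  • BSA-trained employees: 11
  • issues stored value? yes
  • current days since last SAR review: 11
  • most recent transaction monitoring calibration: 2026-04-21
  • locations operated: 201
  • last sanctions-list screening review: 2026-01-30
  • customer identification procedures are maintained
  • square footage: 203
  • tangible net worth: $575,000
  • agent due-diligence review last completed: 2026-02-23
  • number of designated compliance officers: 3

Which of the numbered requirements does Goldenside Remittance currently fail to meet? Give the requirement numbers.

1. sanctions-list screening review 130 days ago vs limit 90 → not met
2. designated compliance officers 3 ≥ 2 → met
3. agent due-diligence review 106 days ago vs limit 120 → met
4. tangible net worth $575,000 ≥ $300,000 → met
5. BSA-trained employees 11 < 12 → not met
6. transaction monitoring calibration 49 days ago vs limit 45 → not met
7. condition 'issues stored value' holds; days since last SAR review 11 ≤ 16 → met
8. BSA training 189 days ago vs limit 180 → not met
9. customer identification procedures present → met
10. agent list absent → not met
Not met: 1, 5, 6, 8, 10

1, 5, 6, 8, 10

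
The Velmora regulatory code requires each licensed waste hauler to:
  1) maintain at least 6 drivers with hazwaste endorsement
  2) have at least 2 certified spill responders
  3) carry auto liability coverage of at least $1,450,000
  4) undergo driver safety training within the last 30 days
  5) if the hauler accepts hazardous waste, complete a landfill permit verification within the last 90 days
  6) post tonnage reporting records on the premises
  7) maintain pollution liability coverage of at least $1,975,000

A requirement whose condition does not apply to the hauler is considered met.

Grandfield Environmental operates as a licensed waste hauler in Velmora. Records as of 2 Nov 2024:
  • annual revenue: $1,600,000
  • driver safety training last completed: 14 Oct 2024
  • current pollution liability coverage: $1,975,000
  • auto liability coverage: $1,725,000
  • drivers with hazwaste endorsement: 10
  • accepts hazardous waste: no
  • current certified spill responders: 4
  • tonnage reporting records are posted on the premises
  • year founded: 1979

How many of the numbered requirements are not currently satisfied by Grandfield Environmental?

0

1. drivers with hazwaste endorsement 10 ≥ 6 → met
2. certified spill responders 4 ≥ 2 → met
3. auto liability coverage $1,725,000 ≥ $1,450,000 → met
4. driver safety training 19 days ago vs limit 30 → met
5. condition 'accepts hazardous waste' does not hold → requirement n/a → met
6. tonnage reporting records present → met
7. pollution liability coverage $1,975,000 ≥ $1,975,000 → met
Not met: 0 of 7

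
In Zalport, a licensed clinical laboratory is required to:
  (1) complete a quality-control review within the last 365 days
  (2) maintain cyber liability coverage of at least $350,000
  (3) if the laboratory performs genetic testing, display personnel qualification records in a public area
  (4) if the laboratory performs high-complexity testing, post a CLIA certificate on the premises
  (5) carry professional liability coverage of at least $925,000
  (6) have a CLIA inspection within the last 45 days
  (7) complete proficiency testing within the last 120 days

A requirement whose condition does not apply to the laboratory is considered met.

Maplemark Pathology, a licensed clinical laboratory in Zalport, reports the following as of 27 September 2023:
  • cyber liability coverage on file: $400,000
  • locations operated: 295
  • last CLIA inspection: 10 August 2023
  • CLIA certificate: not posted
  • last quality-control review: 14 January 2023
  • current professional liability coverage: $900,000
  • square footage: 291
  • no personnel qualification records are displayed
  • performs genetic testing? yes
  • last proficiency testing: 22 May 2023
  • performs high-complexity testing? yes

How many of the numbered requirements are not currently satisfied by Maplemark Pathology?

1. quality-control review 256 days ago vs limit 365 → met
2. cyber liability coverage $400,000 ≥ $350,000 → met
3. condition 'performs genetic testing' holds; personnel qualification records absent → not met
4. condition 'performs high-complexity testing' holds; CLIA certificate absent → not met
5. professional liability coverage $900,000 < $925,000 → not met
6. CLIA inspection 48 days ago vs limit 45 → not met
7. proficiency testing 128 days ago vs limit 120 → not met
Not met: 5 of 7

5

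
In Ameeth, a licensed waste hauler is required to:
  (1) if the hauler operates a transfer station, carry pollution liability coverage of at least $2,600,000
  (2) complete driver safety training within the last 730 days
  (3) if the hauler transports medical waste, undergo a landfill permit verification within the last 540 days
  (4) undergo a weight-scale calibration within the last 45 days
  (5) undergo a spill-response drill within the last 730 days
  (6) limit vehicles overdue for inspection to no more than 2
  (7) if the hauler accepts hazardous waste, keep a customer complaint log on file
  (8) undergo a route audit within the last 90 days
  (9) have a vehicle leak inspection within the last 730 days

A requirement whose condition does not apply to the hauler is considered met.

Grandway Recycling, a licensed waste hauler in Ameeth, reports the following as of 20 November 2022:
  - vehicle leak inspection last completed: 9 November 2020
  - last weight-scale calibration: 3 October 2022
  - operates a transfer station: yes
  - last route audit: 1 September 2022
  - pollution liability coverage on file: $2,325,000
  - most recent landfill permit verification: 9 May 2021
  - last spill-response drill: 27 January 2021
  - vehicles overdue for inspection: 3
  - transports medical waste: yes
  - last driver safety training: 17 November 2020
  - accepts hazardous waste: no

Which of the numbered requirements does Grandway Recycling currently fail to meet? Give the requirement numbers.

1. condition 'operates a transfer station' holds; pollution liability coverage $2,325,000 < $2,600,000 → not met
2. driver safety training 733 days ago vs limit 730 → not met
3. condition 'transports medical waste' holds; landfill permit verification 560 days ago vs limit 540 → not met
4. weight-scale calibration 48 days ago vs limit 45 → not met
5. spill-response drill 662 days ago vs limit 730 → met
6. vehicles overdue for inspection 3 > 2 → not met
7. condition 'accepts hazardous waste' does not hold → requirement n/a → met
8. route audit 80 days ago vs limit 90 → met
9. vehicle leak inspection 741 days ago vs limit 730 → not met
Not met: 1, 2, 3, 4, 6, 9

1, 2, 3, 4, 6, 9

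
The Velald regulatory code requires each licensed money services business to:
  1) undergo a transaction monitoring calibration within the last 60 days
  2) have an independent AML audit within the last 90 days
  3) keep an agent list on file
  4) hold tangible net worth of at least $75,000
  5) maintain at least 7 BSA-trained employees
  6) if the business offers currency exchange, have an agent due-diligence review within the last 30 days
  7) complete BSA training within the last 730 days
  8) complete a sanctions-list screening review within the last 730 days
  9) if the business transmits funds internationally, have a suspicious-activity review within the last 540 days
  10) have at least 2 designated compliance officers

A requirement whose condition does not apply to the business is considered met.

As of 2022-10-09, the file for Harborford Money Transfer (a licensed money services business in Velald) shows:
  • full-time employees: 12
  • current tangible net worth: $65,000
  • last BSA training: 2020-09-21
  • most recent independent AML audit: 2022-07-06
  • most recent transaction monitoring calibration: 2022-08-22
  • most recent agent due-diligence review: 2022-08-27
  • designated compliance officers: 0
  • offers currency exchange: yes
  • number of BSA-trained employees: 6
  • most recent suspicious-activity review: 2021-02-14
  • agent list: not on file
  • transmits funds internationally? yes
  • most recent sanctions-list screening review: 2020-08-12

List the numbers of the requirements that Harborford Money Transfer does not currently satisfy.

1. transaction monitoring calibration 48 days ago vs limit 60 → met
2. independent AML audit 95 days ago vs limit 90 → not met
3. agent list absent → not met
4. tangible net worth $65,000 < $75,000 → not met
5. BSA-trained employees 6 < 7 → not met
6. condition 'offers currency exchange' holds; agent due-diligence review 43 days ago vs limit 30 → not met
7. BSA training 748 days ago vs limit 730 → not met
8. sanctions-list screening review 788 days ago vs limit 730 → not met
9. condition 'transmits funds internationally' holds; suspicious-activity review 602 days ago vs limit 540 → not met
10. designated compliance officers 0 < 2 → not met
Not met: 2, 3, 4, 5, 6, 7, 8, 9, 10

2, 3, 4, 5, 6, 7, 8, 9, 10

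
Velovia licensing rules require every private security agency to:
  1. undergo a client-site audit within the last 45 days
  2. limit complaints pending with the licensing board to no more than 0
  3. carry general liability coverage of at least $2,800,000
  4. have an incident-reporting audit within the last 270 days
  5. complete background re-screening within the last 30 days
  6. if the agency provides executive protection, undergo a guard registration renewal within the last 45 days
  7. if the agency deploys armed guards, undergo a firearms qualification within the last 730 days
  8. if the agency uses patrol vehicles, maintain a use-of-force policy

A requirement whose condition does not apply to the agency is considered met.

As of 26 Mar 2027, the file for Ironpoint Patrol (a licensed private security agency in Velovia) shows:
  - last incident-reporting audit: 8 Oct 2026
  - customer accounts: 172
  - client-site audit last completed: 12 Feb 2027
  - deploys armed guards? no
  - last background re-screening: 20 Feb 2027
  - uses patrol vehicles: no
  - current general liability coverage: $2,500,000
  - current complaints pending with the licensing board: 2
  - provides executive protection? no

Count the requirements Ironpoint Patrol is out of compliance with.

1. client-site audit 42 days ago vs limit 45 → met
2. complaints pending with the licensing board 2 > 0 → not met
3. general liability coverage $2,500,000 < $2,800,000 → not met
4. incident-reporting audit 169 days ago vs limit 270 → met
5. background re-screening 34 days ago vs limit 30 → not met
6. condition 'provides executive protection' does not hold → requirement n/a → met
7. condition 'deploys armed guards' does not hold → requirement n/a → met
8. condition 'uses patrol vehicles' does not hold → requirement n/a → met
Not met: 3 of 8

3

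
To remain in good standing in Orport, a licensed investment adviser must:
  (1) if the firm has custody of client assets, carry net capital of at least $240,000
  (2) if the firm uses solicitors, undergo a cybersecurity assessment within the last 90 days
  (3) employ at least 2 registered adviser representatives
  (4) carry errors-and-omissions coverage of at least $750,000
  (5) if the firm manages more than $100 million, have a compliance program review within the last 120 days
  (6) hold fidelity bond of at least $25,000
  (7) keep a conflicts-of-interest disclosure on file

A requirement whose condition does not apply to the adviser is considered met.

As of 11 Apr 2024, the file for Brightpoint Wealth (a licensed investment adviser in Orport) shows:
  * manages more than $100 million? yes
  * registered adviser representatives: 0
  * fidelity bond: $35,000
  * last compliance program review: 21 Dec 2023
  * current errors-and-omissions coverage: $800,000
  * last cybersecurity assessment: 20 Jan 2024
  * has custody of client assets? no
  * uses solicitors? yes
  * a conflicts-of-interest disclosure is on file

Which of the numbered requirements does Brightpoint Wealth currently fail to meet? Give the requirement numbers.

1. condition 'has custody of client assets' does not hold → requirement n/a → met
2. condition 'uses solicitors' holds; cybersecurity assessment 82 days ago vs limit 90 → met
3. registered adviser representatives 0 < 2 → not met
4. errors-and-omissions coverage $800,000 ≥ $750,000 → met
5. condition 'manages more than $100 million' holds; compliance program review 112 days ago vs limit 120 → met
6. fidelity bond $35,000 ≥ $25,000 → met
7. conflicts-of-interest disclosure present → met
Not met: 3

3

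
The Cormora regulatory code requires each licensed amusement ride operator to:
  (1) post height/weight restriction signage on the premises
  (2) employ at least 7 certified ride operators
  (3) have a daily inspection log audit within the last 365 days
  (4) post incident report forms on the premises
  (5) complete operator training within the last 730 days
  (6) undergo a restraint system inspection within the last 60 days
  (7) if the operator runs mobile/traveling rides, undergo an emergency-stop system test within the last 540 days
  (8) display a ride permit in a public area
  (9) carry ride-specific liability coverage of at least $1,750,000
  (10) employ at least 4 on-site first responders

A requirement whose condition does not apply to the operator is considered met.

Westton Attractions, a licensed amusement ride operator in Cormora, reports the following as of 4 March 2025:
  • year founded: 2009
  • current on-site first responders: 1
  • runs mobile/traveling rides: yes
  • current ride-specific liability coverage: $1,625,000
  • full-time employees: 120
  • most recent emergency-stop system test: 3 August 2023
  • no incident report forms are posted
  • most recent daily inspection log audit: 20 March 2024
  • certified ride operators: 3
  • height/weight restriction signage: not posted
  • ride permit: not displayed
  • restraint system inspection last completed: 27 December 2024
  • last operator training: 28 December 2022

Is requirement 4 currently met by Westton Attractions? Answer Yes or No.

4. incident report forms absent → not met

No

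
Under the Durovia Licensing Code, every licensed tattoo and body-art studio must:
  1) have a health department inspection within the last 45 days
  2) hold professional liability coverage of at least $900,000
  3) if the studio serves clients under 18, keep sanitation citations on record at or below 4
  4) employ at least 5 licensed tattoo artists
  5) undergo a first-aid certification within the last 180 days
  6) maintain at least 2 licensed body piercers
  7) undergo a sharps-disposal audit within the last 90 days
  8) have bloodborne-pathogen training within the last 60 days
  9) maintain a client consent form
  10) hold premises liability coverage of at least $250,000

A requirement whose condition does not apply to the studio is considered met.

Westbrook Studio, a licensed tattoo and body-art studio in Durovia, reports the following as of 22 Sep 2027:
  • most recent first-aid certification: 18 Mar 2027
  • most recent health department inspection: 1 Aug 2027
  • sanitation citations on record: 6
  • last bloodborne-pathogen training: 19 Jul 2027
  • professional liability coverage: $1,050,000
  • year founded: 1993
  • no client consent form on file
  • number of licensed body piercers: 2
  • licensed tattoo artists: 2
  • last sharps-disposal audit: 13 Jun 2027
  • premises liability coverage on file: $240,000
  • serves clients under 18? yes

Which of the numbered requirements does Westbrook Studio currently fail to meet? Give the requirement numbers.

1, 3, 4, 5, 7, 8, 9, 10

1. health department inspection 52 days ago vs limit 45 → not met
2. professional liability coverage $1,050,000 ≥ $900,000 → met
3. condition 'serves clients under 18' holds; sanitation citations on record 6 > 4 → not met
4. licensed tattoo artists 2 < 5 → not met
5. first-aid certification 188 days ago vs limit 180 → not met
6. licensed body piercers 2 ≥ 2 → met
7. sharps-disposal audit 101 days ago vs limit 90 → not met
8. bloodborne-pathogen training 65 days ago vs limit 60 → not met
9. client consent form absent → not met
10. premises liability coverage $240,000 < $250,000 → not met
Not met: 1, 3, 4, 5, 7, 8, 9, 10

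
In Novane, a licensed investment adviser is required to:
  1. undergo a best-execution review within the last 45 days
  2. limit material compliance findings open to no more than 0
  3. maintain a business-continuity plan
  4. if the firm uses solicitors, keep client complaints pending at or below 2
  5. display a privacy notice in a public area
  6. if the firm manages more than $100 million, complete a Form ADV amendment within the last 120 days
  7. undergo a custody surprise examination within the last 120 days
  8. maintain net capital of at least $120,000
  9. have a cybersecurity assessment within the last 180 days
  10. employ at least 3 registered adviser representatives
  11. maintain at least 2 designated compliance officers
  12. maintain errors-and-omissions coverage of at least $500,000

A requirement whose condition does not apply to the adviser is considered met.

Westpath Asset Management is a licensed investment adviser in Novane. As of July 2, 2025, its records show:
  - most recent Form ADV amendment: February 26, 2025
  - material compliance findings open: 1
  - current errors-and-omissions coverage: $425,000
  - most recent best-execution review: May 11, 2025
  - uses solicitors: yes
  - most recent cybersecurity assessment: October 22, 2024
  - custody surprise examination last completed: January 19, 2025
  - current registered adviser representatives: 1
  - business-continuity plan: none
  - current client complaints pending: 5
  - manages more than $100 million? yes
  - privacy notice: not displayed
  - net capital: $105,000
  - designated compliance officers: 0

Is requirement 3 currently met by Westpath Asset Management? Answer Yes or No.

3. business-continuity plan absent → not met

No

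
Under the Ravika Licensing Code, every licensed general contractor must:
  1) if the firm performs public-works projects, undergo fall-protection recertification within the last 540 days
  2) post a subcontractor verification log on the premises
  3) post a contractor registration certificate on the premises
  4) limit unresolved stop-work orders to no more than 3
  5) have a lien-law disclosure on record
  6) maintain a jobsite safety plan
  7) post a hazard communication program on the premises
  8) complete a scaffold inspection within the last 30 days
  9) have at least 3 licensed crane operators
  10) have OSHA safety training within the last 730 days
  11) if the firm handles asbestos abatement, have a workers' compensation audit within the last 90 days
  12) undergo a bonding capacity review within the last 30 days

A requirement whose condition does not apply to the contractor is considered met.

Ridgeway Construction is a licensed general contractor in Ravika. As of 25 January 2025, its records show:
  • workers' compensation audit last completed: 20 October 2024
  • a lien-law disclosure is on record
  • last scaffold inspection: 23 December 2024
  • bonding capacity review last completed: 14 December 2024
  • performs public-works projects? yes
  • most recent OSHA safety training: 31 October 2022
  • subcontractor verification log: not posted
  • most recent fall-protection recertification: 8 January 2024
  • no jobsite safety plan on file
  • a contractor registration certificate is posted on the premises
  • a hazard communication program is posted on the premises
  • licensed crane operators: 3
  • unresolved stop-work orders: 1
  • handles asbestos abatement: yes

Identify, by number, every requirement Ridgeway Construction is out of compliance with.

1. condition 'performs public-works projects' holds; fall-protection recertification 383 days ago vs limit 540 → met
2. subcontractor verification log absent → not met
3. contractor registration certificate present → met
4. unresolved stop-work orders 1 ≤ 3 → met
5. lien-law disclosure present → met
6. jobsite safety plan absent → not met
7. hazard communication program present → met
8. scaffold inspection 33 days ago vs limit 30 → not met
9. licensed crane operators 3 ≥ 3 → met
10. OSHA safety training 817 days ago vs limit 730 → not met
11. condition 'handles asbestos abatement' holds; workers' compensation audit 97 days ago vs limit 90 → not met
12. bonding capacity review 42 days ago vs limit 30 → not met
Not met: 2, 6, 8, 10, 11, 12

2, 6, 8, 10, 11, 12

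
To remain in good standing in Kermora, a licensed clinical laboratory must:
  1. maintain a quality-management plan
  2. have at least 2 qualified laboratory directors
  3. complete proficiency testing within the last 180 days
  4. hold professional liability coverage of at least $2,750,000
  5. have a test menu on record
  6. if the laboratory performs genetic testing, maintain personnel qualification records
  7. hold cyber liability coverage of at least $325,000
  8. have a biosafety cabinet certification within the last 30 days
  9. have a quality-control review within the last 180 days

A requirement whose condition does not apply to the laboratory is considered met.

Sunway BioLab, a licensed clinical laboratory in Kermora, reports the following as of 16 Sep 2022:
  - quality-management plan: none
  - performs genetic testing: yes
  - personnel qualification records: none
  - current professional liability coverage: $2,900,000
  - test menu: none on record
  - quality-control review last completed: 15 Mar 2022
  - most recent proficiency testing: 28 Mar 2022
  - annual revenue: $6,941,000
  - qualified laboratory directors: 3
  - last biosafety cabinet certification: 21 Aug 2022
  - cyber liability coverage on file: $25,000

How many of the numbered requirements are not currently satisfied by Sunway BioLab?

1. quality-management plan absent → not met
2. qualified laboratory directors 3 ≥ 2 → met
3. proficiency testing 172 days ago vs limit 180 → met
4. professional liability coverage $2,900,000 ≥ $2,750,000 → met
5. test menu absent → not met
6. condition 'performs genetic testing' holds; personnel qualification records absent → not met
7. cyber liability coverage $25,000 < $325,000 → not met
8. biosafety cabinet certification 26 days ago vs limit 30 → met
9. quality-control review 185 days ago vs limit 180 → not met
Not met: 5 of 9

5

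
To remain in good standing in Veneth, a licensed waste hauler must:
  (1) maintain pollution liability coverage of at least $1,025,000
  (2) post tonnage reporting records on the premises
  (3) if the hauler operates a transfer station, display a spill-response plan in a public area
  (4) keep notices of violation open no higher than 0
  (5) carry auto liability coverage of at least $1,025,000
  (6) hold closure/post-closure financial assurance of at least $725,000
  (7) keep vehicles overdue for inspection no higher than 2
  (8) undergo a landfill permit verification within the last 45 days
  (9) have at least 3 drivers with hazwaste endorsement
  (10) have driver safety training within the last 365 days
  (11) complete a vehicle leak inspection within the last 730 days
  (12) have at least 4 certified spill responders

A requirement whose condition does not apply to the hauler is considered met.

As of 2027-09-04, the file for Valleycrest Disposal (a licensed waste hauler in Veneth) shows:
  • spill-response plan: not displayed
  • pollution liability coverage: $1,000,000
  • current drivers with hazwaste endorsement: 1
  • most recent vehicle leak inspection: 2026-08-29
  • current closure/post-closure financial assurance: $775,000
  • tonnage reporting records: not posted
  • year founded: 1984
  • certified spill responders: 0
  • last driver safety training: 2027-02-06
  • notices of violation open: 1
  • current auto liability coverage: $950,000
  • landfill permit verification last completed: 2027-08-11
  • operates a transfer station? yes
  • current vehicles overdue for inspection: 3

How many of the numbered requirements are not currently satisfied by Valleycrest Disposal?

8

1. pollution liability coverage $1,000,000 < $1,025,000 → not met
2. tonnage reporting records absent → not met
3. condition 'operates a transfer station' holds; spill-response plan absent → not met
4. notices of violation open 1 > 0 → not met
5. auto liability coverage $950,000 < $1,025,000 → not met
6. closure/post-closure financial assurance $775,000 ≥ $725,000 → met
7. vehicles overdue for inspection 3 > 2 → not met
8. landfill permit verification 24 days ago vs limit 45 → met
9. drivers with hazwaste endorsement 1 < 3 → not met
10. driver safety training 210 days ago vs limit 365 → met
11. vehicle leak inspection 371 days ago vs limit 730 → met
12. certified spill responders 0 < 4 → not met
Not met: 8 of 12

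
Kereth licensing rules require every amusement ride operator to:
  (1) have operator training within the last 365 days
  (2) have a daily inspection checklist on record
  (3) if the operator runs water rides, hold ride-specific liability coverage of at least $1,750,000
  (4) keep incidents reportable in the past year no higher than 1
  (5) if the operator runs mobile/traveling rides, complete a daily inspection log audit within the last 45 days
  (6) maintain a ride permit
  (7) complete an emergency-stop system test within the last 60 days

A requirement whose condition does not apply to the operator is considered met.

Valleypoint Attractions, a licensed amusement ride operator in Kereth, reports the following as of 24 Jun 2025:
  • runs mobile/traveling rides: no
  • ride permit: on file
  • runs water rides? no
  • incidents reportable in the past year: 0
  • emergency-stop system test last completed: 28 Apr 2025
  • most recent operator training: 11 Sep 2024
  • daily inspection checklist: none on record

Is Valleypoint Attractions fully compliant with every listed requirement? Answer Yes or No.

No

1. operator training 286 days ago vs limit 365 → met
2. daily inspection checklist absent → not met
3. condition 'runs water rides' does not hold → requirement n/a → met
4. incidents reportable in the past year 0 ≤ 1 → met
5. condition 'runs mobile/traveling rides' does not hold → requirement n/a → met
6. ride permit present → met
7. emergency-stop system test 57 days ago vs limit 60 → met
Not met: 2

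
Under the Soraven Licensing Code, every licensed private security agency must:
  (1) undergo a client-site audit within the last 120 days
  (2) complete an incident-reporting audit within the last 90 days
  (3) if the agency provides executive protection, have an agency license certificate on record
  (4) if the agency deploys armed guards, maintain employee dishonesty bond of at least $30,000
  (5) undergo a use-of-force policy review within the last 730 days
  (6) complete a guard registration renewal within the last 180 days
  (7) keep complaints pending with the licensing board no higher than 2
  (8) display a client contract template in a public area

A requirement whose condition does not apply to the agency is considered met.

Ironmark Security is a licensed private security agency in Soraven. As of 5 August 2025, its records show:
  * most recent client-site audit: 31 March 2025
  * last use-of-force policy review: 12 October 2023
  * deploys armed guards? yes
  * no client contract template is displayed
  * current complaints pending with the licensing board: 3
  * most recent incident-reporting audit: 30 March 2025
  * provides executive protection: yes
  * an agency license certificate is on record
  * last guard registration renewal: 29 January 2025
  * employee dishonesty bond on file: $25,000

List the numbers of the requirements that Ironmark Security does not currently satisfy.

1. client-site audit 127 days ago vs limit 120 → not met
2. incident-reporting audit 128 days ago vs limit 90 → not met
3. condition 'provides executive protection' holds; agency license certificate present → met
4. condition 'deploys armed guards' holds; employee dishonesty bond $25,000 < $30,000 → not met
5. use-of-force policy review 663 days ago vs limit 730 → met
6. guard registration renewal 188 days ago vs limit 180 → not met
7. complaints pending with the licensing board 3 > 2 → not met
8. client contract template absent → not met
Not met: 1, 2, 4, 6, 7, 8

1, 2, 4, 6, 7, 8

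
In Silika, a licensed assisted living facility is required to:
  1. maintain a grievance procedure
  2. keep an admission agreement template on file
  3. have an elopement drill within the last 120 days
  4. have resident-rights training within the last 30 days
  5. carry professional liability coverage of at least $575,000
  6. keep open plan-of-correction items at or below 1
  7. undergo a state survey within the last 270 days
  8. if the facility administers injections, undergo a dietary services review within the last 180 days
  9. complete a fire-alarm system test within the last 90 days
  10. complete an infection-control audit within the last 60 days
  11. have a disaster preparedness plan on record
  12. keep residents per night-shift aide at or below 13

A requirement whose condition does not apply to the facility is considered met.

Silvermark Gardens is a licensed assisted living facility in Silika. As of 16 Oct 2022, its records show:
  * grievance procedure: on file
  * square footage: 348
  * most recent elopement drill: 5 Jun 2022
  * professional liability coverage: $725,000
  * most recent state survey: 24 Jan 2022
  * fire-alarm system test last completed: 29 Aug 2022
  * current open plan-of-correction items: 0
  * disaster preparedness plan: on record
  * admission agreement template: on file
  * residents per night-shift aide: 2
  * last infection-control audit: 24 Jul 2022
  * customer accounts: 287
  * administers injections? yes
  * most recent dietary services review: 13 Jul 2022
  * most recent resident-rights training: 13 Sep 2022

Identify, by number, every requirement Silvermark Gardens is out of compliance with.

1. grievance procedure present → met
2. admission agreement template present → met
3. elopement drill 133 days ago vs limit 120 → not met
4. resident-rights training 33 days ago vs limit 30 → not met
5. professional liability coverage $725,000 ≥ $575,000 → met
6. open plan-of-correction items 0 ≤ 1 → met
7. state survey 265 days ago vs limit 270 → met
8. condition 'administers injections' holds; dietary services review 95 days ago vs limit 180 → met
9. fire-alarm system test 48 days ago vs limit 90 → met
10. infection-control audit 84 days ago vs limit 60 → not met
11. disaster preparedness plan present → met
12. residents per night-shift aide 2 ≤ 13 → met
Not met: 3, 4, 10

3, 4, 10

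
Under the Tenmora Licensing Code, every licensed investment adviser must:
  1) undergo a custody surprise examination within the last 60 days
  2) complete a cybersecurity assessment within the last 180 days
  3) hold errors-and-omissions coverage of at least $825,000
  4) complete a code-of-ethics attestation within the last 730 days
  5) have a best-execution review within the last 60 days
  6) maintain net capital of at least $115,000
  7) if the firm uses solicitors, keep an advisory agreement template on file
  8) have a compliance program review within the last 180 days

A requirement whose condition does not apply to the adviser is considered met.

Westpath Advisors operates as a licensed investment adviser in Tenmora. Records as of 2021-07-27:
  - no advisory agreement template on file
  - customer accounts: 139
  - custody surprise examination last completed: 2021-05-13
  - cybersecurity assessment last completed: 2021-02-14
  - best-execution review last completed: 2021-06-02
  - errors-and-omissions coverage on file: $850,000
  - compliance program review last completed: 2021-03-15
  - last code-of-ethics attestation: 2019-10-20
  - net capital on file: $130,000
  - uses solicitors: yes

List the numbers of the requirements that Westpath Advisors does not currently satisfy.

1. custody surprise examination 75 days ago vs limit 60 → not met
2. cybersecurity assessment 163 days ago vs limit 180 → met
3. errors-and-omissions coverage $850,000 ≥ $825,000 → met
4. code-of-ethics attestation 646 days ago vs limit 730 → met
5. best-execution review 55 days ago vs limit 60 → met
6. net capital $130,000 ≥ $115,000 → met
7. condition 'uses solicitors' holds; advisory agreement template absent → not met
8. compliance program review 134 days ago vs limit 180 → met
Not met: 1, 7

1, 7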